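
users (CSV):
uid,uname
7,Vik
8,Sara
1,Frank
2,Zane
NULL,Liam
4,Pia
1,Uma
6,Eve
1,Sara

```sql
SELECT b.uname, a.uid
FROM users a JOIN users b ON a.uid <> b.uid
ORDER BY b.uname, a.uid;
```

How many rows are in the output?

INNER JOIN keeps only pairs where the ON condition holds.
Matching on a.uid <> b.uid. A NULL in a compared column never satisfies the condition.
Matched pairs: 50.
Total: 50 rows.

50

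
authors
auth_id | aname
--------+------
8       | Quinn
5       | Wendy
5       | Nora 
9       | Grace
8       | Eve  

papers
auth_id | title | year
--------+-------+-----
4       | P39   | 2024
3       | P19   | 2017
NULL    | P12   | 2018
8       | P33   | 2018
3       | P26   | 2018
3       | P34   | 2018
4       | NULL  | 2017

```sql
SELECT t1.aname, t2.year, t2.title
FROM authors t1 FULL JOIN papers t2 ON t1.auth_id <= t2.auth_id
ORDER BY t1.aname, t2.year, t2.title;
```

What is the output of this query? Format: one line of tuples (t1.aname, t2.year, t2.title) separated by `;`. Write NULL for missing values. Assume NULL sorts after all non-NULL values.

FULL OUTER JOIN keeps every row from both sides; unmatched rows get NULL for the other side's columns.
Matching on t1.auth_id <= t2.auth_id. A NULL in a compared column never satisfies the condition.
Matched pairs: 4; unmatched t1 rows kept: 1; unmatched t2 rows kept: 6.

(Eve, 2018, P33); (Grace, NULL, NULL); (Nora, 2018, P33); (Quinn, 2018, P33); (Wendy, 2018, P33); (NULL, 2017, P19); (NULL, 2017, NULL); (NULL, 2018, P12); (NULL, 2018, P26); (NULL, 2018, P34); (NULL, 2024, P39)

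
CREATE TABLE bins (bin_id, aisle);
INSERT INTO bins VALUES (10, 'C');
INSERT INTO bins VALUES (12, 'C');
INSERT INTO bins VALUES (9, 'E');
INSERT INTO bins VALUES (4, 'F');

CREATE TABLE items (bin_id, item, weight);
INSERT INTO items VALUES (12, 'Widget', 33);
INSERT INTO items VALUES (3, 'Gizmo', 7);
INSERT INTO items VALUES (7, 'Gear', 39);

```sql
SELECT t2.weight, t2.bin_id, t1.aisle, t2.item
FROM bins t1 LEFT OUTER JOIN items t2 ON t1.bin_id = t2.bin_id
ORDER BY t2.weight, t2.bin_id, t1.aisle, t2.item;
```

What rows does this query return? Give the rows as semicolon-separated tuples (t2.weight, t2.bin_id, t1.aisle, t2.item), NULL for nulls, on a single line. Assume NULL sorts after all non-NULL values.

LEFT JOIN keeps every row from `bins`; unmatched rows get NULL for `items`'s columns.
Matching on t1.bin_id = t2.bin_id.
- t1 (bin_id=10) has no partner → padded with NULL.
- t1 (bin_id=12) pairs with 1 row(s) of t2.
- t1 (bin_id=9) has no partner → padded with NULL.
- t1 (bin_id=4) has no partner → padded with NULL.
After projecting and ordering:
t2.weight | t2.bin_id | t1.aisle | t2.item
33 | 12 | C | Widget
NULL | NULL | C | NULL
NULL | NULL | E | NULL
NULL | NULL | F | NULL

(33, 12, C, Widget); (NULL, NULL, C, NULL); (NULL, NULL, E, NULL); (NULL, NULL, F, NULL)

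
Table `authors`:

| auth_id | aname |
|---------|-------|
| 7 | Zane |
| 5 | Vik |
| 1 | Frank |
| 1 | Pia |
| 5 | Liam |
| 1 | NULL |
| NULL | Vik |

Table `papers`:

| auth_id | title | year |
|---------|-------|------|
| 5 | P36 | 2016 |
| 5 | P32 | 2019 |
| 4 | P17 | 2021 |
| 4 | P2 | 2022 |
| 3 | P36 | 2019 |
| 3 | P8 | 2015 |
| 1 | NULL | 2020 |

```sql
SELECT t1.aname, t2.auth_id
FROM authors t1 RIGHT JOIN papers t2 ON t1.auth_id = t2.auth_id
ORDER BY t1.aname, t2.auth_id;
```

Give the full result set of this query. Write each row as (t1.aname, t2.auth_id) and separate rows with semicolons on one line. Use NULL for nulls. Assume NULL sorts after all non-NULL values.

RIGHT JOIN keeps every row from `papers`; unmatched rows get NULL for `authors`'s columns.
Matching on t1.auth_id = t2.auth_id. A NULL in a compared column never satisfies the condition.
- auth_id=7: no matching t2 row.
- auth_id=5: 2 matching t2 row(s), so 2 row(s) emitted.
- auth_id=1: 1 matching t2 row(s), so 1 row(s) emitted.
- auth_id=1: 1 matching t2 row(s), so 1 row(s) emitted.
- auth_id=5: 2 matching t2 row(s), so 2 row(s) emitted.
- auth_id=1: 1 matching t2 row(s), so 1 row(s) emitted.
- auth_id=NULL: no matching t2 row.
- 4 row(s) from t2 found no t1 partner → padded with NULL.

(Frank, 1); (Liam, 5); (Liam, 5); (Pia, 1); (Vik, 5); (Vik, 5); (NULL, 1); (NULL, 3); (NULL, 3); (NULL, 4); (NULL, 4)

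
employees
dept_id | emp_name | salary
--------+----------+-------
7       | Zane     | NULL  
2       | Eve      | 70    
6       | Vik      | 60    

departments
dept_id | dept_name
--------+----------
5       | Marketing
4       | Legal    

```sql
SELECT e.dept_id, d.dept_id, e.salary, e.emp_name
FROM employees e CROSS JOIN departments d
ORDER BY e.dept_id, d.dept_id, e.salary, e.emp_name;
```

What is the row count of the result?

6

CROSS JOIN pairs every row of `employees` with every row of `departments`: 3 × 2 = 6 rows.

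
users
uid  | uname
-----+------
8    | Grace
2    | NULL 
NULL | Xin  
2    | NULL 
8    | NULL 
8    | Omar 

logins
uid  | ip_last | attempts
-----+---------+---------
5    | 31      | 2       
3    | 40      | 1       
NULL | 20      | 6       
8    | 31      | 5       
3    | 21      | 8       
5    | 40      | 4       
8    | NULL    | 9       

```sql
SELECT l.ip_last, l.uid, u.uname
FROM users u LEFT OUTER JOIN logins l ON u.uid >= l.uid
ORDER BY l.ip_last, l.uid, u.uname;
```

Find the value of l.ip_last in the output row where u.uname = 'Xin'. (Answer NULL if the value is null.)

NULL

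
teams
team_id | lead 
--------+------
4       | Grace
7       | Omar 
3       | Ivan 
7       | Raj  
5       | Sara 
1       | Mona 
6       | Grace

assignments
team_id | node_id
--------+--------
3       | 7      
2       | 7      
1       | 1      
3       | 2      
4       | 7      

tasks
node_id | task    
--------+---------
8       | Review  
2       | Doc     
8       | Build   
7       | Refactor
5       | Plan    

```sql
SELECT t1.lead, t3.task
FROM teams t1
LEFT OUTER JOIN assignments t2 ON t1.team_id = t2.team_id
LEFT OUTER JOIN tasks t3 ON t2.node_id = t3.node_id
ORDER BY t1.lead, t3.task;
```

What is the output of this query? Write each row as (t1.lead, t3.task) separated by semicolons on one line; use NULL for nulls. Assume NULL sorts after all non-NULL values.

(Grace, Refactor); (Grace, NULL); (Ivan, Doc); (Ivan, Refactor); (Mona, NULL); (Omar, NULL); (Raj, NULL); (Sara, NULL)

Joins associate left-to-right: teams LEFT JOIN assignments on team_id gives 8 intermediate row(s).
Then LEFT JOIN `tasks t3` on node_id: each of those 8 rows is kept; rows whose t2.node_id has no match in t3 get NULL for t3's columns.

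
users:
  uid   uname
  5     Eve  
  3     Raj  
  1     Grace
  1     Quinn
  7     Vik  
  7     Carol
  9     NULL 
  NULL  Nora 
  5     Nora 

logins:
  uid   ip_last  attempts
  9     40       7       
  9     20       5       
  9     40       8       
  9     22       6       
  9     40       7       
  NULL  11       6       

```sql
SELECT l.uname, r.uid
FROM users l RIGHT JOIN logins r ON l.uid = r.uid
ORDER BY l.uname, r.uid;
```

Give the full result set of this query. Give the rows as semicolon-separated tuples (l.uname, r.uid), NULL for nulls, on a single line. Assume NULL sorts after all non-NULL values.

RIGHT JOIN keeps every row from `logins`; unmatched rows get NULL for `users`'s columns.
Matching on l.uid = r.uid. A NULL in a compared column never satisfies the condition.
- uid=5: no matching r row.
- uid=3: no matching r row.
- uid=1: no matching r row.
- uid=1: no matching r row.
- uid=7: no matching r row.
- uid=7: no matching r row.
- uid=9: 5 matching r row(s), so 5 row(s) emitted.
- uid=NULL: no matching r row.
- uid=5: no matching r row.
- plus 1 unmatched r row(s), each kept with NULL l columns.
After projecting and ordering:
l.uname | r.uid
NULL | 9
NULL | 9
NULL | 9
NULL | 9
NULL | 9
NULL | NULL

(NULL, 9); (NULL, 9); (NULL, 9); (NULL, 9); (NULL, 9); (NULL, NULL)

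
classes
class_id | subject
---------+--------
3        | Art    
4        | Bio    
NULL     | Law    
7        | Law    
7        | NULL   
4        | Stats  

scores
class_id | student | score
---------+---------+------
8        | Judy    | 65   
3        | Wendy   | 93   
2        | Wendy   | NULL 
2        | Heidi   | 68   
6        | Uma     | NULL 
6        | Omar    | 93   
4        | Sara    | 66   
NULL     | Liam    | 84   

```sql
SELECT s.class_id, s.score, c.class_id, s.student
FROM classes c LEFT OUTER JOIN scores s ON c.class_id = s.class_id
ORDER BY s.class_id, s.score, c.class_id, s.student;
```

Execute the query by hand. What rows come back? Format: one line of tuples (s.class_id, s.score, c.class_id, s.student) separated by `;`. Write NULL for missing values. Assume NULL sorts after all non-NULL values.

(3, 93, 3, Wendy); (4, 66, 4, Sara); (4, 66, 4, Sara); (NULL, NULL, 7, NULL); (NULL, NULL, 7, NULL); (NULL, NULL, NULL, NULL)

LEFT JOIN keeps every row from `classes`; unmatched rows get NULL for `scores`'s columns.
Matching on c.class_id = s.class_id. A NULL in a compared column never satisfies the condition.
- class_id=3: 1 matching s row(s), so 1 row(s) emitted.
- class_id=4: 1 matching s row(s), so 1 row(s) emitted.
- class_id=NULL: no s row matches, row kept with s columns NULL.
- class_id=7: no s row matches, row kept with s columns NULL.
- class_id=7: no s row matches, row kept with s columns NULL.
- class_id=4: 1 matching s row(s), so 1 row(s) emitted.
After projecting and ordering:
s.class_id | s.score | c.class_id | s.student
3 | 93 | 3 | Wendy
4 | 66 | 4 | Sara
4 | 66 | 4 | Sara
NULL | NULL | 7 | NULL
NULL | NULL | 7 | NULL
NULL | NULL | NULL | NULL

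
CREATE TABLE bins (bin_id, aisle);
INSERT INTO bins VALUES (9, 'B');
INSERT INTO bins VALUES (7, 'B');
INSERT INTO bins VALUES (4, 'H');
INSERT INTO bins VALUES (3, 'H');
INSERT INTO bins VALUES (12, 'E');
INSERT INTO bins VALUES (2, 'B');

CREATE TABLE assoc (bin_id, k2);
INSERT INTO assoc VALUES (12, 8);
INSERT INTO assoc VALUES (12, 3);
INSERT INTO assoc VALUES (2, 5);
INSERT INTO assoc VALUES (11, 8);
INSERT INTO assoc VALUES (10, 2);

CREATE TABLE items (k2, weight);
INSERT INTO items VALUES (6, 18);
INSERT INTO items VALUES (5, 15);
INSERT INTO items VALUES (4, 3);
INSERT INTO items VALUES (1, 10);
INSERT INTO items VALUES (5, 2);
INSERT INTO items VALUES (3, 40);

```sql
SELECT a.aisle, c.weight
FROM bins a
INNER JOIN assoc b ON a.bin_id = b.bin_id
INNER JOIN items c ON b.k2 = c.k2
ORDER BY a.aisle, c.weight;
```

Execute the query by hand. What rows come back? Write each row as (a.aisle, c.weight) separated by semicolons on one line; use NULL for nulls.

(B, 2); (B, 15); (E, 40)

Step 1 — a INNER JOIN b on bin_id → 3 row(s).
Then INNER JOIN `items c` on k2: keep only rows whose b.k2 appears in c.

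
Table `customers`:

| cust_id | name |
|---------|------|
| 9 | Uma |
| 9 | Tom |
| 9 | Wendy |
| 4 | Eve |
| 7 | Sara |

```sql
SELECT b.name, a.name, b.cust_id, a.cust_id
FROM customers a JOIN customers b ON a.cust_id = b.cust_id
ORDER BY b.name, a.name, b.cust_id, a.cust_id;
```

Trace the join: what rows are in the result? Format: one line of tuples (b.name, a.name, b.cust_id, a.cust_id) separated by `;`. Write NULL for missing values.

(Eve, Eve, 4, 4); (Sara, Sara, 7, 7); (Tom, Tom, 9, 9); (Tom, Uma, 9, 9); (Tom, Wendy, 9, 9); (Uma, Tom, 9, 9); (Uma, Uma, 9, 9); (Uma, Wendy, 9, 9); (Wendy, Tom, 9, 9); (Wendy, Uma, 9, 9); (Wendy, Wendy, 9, 9)

INNER JOIN keeps only pairs where the ON condition holds.
Matching on a.cust_id = b.cust_id.
- a (cust_id=9) pairs with 3 row(s) of b.
- a (cust_id=9) pairs with 3 row(s) of b.
- a (cust_id=9) pairs with 3 row(s) of b.
- a (cust_id=4) pairs with 1 row(s) of b.
- a (cust_id=7) pairs with 1 row(s) of b.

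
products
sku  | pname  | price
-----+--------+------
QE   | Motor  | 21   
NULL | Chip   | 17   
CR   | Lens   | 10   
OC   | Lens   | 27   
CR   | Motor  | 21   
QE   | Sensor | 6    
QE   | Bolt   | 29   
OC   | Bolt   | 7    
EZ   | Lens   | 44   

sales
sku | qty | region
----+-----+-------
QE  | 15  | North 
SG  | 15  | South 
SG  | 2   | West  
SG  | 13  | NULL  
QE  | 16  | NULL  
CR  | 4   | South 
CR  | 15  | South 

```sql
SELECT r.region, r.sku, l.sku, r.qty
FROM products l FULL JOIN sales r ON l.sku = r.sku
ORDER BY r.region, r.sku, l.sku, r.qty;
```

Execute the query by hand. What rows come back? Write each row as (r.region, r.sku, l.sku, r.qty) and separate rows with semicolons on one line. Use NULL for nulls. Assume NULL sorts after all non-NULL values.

FULL OUTER JOIN keeps every row from both sides; unmatched rows get NULL for the other side's columns.
Matching on l.sku = r.sku. A NULL in a compared column never satisfies the condition.
- l (sku=QE) pairs with 2 row(s) of r.
- l (sku=NULL) has no partner → padded with NULL.
- l (sku=CR) pairs with 2 row(s) of r.
- l (sku=OC) has no partner → padded with NULL.
- l (sku=CR) pairs with 2 row(s) of r.
- l (sku=QE) pairs with 2 row(s) of r.
- l (sku=QE) pairs with 2 row(s) of r.
- l (sku=OC) has no partner → padded with NULL.
- l (sku=EZ) has no partner → padded with NULL.
- 3 r row(s) had no l match → kept, l columns NULL.

(North, QE, QE, 15); (North, QE, QE, 15); (North, QE, QE, 15); (South, CR, CR, 4); (South, CR, CR, 4); (South, CR, CR, 15); (South, CR, CR, 15); (South, SG, NULL, 15); (West, SG, NULL, 2); (NULL, QE, QE, 16); (NULL, QE, QE, 16); (NULL, QE, QE, 16); (NULL, SG, NULL, 13); (NULL, NULL, EZ, NULL); (NULL, NULL, OC, NULL); (NULL, NULL, OC, NULL); (NULL, NULL, NULL, NULL)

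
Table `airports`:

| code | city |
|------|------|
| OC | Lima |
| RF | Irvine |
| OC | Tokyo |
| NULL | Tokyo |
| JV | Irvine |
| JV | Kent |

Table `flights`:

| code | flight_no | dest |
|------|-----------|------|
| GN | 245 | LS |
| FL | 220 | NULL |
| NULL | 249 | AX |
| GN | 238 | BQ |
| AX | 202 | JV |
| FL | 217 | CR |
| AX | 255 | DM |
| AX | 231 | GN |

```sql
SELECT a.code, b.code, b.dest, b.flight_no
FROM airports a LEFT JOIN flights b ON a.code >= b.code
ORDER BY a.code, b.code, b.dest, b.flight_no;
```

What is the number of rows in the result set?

36

LEFT JOIN keeps every row from `airports`; unmatched rows get NULL for `flights`'s columns.
Matching on a.code >= b.code. A NULL in a compared column never satisfies the condition.
Matched pairs: 35; unmatched a rows kept: 1.
Total: 35 matched + 1 padded = 36 rows.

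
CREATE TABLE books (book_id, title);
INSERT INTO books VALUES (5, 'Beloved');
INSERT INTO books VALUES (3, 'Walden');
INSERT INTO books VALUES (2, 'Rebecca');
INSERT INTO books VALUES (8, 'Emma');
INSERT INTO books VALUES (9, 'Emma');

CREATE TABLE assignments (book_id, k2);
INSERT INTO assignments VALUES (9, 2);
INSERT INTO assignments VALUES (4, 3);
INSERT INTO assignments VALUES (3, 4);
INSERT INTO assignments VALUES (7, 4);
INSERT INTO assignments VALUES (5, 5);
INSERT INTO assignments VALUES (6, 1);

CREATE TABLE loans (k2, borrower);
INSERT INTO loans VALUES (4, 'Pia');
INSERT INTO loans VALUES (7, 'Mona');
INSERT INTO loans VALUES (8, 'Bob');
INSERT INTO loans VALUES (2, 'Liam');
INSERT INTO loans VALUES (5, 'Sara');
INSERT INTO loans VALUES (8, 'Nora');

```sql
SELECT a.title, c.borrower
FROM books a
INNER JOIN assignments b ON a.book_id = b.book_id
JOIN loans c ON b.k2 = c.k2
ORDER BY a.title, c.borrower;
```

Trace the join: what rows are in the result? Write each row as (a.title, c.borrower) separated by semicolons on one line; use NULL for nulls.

Step 1 — a INNER JOIN b on book_id → 3 row(s).
Then INNER JOIN `loans c` on k2: keep only rows whose b.k2 appears in c.

(Beloved, Sara); (Emma, Liam); (Walden, Pia)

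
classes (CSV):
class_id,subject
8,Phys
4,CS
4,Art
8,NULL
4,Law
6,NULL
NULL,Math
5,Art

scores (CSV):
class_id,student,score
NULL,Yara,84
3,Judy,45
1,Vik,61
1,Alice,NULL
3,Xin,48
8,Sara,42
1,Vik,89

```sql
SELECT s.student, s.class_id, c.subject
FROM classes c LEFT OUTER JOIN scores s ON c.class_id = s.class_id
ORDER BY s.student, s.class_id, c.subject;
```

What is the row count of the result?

8

LEFT JOIN keeps every row from `classes`; unmatched rows get NULL for `scores`'s columns.
Matching on c.class_id = s.class_id. A NULL in a compared column never satisfies the condition.
Matched pairs: 2; unmatched c rows kept: 6.
Total: 2 matched + 6 padded = 8 rows.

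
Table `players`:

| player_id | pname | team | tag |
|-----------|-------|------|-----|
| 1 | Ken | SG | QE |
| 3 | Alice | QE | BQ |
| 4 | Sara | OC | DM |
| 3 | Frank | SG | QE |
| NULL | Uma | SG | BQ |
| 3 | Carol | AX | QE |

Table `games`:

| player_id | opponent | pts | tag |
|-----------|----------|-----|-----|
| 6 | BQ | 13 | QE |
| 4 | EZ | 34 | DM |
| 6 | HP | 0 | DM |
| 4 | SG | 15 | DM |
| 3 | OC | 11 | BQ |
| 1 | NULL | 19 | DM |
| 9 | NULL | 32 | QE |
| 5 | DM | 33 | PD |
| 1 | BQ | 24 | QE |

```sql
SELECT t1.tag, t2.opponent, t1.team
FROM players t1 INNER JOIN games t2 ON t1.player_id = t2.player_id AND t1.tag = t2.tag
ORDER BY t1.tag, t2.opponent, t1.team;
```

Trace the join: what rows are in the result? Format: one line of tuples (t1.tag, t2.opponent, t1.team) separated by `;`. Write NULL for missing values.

INNER JOIN keeps only pairs where the ON condition holds.
Matching on t1.player_id = t2.player_id AND t1.tag = t2.tag. A NULL in a compared column never satisfies the condition.
- t1[0] player_id=1, tag=QE → 1 match(es) in t2 → 1 row(s).
- t1[1] player_id=3, tag=BQ → 1 match(es) in t2 → 1 row(s).
- t1[2] player_id=4, tag=DM → 2 match(es) in t2 → 2 row(s).
- t1[3] player_id=3, tag=QE → no match; dropped.
- t1[4] player_id=NULL, tag=BQ → no match; dropped.
- t1[5] player_id=3, tag=QE → no match; dropped.
After projecting and ordering:
t1.tag | t2.opponent | t1.team
BQ | OC | QE
DM | EZ | OC
DM | SG | OC
QE | BQ | SG

(BQ, OC, QE); (DM, EZ, OC); (DM, SG, OC); (QE, BQ, SG)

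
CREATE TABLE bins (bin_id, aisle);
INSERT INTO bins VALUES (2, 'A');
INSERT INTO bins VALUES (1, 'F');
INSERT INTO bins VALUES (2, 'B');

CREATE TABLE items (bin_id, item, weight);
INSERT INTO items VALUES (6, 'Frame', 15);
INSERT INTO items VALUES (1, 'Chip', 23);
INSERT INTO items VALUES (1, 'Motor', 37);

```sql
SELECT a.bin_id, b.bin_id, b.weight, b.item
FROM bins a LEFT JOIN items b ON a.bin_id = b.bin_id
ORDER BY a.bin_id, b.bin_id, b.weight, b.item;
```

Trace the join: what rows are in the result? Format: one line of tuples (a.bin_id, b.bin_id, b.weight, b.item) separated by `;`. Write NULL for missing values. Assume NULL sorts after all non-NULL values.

(1, 1, 23, Chip); (1, 1, 37, Motor); (2, NULL, NULL, NULL); (2, NULL, NULL, NULL)

LEFT JOIN keeps every row from `bins`; unmatched rows get NULL for `items`'s columns.
Matching on a.bin_id = b.bin_id.
- a[0] bin_id=2 → no match; kept with NULLs on the b side.
- a[1] bin_id=1 → 2 match(es) in b → 2 row(s).
- a[2] bin_id=2 → no match; kept with NULLs on the b side.
After projecting and ordering:
a.bin_id | b.bin_id | b.weight | b.item
1 | 1 | 23 | Chip
1 | 1 | 37 | Motor
2 | NULL | NULL | NULL
2 | NULL | NULL | NULL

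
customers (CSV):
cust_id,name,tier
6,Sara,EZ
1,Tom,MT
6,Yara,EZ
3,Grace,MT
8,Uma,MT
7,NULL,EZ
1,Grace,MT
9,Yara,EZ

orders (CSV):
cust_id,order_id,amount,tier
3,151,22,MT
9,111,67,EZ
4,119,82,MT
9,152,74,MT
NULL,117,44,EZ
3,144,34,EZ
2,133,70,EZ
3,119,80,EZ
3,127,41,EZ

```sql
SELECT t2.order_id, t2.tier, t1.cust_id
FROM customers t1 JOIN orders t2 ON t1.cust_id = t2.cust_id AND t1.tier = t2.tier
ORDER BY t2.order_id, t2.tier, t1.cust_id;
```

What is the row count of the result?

2

INNER JOIN keeps only pairs where the ON condition holds.
Matching on t1.cust_id = t2.cust_id AND t1.tier = t2.tier. A NULL in a compared column never satisfies the condition.
- t1 (cust_id=6, tier=EZ) has no partner → excluded.
- t1 (cust_id=1, tier=MT) has no partner → excluded.
- t1 (cust_id=6, tier=EZ) has no partner → excluded.
- t1 (cust_id=3, tier=MT) pairs with 1 row(s) of t2.
- t1 (cust_id=8, tier=MT) has no partner → excluded.
- t1 (cust_id=7, tier=EZ) has no partner → excluded.
- t1 (cust_id=1, tier=MT) has no partner → excluded.
- t1 (cust_id=9, tier=EZ) pairs with 1 row(s) of t2.
Total: 2 rows.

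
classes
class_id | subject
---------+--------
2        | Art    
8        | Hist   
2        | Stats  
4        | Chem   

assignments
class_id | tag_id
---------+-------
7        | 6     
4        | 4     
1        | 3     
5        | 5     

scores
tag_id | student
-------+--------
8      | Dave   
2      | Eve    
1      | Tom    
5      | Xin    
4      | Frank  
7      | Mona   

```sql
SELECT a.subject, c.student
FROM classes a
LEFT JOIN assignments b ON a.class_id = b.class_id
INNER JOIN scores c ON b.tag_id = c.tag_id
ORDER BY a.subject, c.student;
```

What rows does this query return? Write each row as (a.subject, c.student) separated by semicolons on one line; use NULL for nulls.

(Chem, Frank)

Step 1 — a LEFT JOIN b on class_id → 4 row(s).
Then INNER JOIN `scores c` on tag_id: keep only rows whose b.tag_id appears in c.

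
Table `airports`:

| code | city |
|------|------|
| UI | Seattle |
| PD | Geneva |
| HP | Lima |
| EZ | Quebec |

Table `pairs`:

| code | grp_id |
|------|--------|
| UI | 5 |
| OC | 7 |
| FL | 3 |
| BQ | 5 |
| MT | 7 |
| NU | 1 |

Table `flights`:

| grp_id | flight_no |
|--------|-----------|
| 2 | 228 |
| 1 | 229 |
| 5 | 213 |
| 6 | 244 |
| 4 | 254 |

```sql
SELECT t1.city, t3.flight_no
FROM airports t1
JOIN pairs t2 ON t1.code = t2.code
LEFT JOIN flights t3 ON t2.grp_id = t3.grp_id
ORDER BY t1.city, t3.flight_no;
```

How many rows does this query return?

1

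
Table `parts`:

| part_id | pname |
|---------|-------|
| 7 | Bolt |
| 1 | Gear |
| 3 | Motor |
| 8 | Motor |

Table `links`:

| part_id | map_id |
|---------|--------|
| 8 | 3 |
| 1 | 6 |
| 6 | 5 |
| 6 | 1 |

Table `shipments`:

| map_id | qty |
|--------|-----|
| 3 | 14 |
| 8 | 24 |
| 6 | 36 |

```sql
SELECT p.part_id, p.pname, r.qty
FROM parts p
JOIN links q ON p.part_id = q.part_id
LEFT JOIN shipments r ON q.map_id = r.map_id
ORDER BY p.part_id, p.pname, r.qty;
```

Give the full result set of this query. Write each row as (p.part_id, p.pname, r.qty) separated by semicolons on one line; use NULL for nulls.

(1, Gear, 36); (8, Motor, 14)

Evaluate left to right. First `parts p INNER JOIN links q` on part_id: 2 row(s).
Then LEFT JOIN `shipments r` on map_id: each of those 2 rows is kept; rows whose q.map_id has no match in r get NULL for r's columns.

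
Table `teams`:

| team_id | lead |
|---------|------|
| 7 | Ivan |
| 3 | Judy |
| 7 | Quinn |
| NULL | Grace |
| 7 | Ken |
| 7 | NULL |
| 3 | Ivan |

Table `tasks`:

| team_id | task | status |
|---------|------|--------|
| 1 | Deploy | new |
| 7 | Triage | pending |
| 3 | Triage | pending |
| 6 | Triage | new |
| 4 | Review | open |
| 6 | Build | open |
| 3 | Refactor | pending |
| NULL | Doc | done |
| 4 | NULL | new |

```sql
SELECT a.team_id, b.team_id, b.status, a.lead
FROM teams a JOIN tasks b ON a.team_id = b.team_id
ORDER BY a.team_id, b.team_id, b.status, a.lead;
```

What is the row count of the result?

8

INNER JOIN keeps only pairs where the ON condition holds.
Matching on a.team_id = b.team_id. A NULL in a compared column never satisfies the condition.
- a[0] team_id=7 → 1 match(es) in b → 1 row(s).
- a[1] team_id=3 → 2 match(es) in b → 2 row(s).
- a[2] team_id=7 → 1 match(es) in b → 1 row(s).
- a[3] team_id=NULL → no match; dropped.
- a[4] team_id=7 → 1 match(es) in b → 1 row(s).
- a[5] team_id=7 → 1 match(es) in b → 1 row(s).
- a[6] team_id=3 → 2 match(es) in b → 2 row(s).
Total: 8 rows.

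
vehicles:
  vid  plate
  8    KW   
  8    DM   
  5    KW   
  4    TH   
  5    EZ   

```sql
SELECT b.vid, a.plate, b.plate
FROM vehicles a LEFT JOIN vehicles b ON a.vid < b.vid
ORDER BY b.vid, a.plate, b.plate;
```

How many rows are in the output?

10

LEFT JOIN keeps every row from `vehicles a`; unmatched rows get NULL for `vehicles b`'s columns.
Matching on a.vid < b.vid.
- a[0] vid=8 → no match; kept with NULLs on the b side.
- a[1] vid=8 → no match; kept with NULLs on the b side.
- a[2] vid=5 → 2 match(es) in b → 2 row(s).
- a[3] vid=4 → 4 match(es) in b → 4 row(s).
- a[4] vid=5 → 2 match(es) in b → 2 row(s).
Total: 8 matched + 2 padded = 10 rows.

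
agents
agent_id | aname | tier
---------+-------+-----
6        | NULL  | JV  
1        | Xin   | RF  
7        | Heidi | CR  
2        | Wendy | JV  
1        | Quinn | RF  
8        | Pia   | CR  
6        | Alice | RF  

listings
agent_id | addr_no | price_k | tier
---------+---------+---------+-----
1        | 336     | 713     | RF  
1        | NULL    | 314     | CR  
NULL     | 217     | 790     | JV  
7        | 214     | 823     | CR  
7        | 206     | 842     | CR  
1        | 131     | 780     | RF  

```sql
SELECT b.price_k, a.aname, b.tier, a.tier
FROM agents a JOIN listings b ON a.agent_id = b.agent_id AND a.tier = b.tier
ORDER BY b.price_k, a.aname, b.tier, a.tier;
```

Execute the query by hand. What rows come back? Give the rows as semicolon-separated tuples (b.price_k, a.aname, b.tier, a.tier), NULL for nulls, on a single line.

(713, Quinn, RF, RF); (713, Xin, RF, RF); (780, Quinn, RF, RF); (780, Xin, RF, RF); (823, Heidi, CR, CR); (842, Heidi, CR, CR)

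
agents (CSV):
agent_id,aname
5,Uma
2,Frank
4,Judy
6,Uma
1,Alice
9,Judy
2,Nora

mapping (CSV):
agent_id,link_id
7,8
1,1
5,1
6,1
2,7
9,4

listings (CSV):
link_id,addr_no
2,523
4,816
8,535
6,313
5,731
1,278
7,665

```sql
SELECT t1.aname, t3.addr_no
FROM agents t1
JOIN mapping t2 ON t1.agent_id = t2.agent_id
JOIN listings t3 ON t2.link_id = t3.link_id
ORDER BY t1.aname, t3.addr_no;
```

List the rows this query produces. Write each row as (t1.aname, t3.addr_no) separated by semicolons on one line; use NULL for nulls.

Step 1 — t1 INNER JOIN t2 on agent_id → 6 row(s).
Then INNER JOIN `listings t3` on link_id: keep only rows whose t2.link_id appears in t3.

(Alice, 278); (Frank, 665); (Judy, 816); (Nora, 665); (Uma, 278); (Uma, 278)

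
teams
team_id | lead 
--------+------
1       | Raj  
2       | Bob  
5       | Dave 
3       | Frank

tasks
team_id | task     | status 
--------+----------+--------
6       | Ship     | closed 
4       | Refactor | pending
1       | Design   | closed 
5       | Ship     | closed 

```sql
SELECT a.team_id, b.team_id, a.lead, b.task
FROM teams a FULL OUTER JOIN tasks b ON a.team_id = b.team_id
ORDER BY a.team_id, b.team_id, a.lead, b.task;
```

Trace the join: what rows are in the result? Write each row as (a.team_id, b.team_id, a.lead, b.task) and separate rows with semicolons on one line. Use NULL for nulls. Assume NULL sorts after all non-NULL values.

(1, 1, Raj, Design); (2, NULL, Bob, NULL); (3, NULL, Frank, NULL); (5, 5, Dave, Ship); (NULL, 4, NULL, Refactor); (NULL, 6, NULL, Ship)

FULL OUTER JOIN keeps every row from both sides; unmatched rows get NULL for the other side's columns.
Matching on a.team_id = b.team_id.
Matched pairs: 2; unmatched a rows kept: 2; unmatched b rows kept: 2.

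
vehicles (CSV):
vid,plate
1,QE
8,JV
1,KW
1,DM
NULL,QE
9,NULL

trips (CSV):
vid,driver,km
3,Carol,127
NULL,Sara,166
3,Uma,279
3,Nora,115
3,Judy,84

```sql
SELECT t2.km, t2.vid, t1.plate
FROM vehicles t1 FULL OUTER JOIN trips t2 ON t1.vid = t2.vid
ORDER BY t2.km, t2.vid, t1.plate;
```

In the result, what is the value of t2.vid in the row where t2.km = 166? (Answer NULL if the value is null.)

NULL

FULL OUTER JOIN keeps every row from both sides; unmatched rows get NULL for the other side's columns.
Matching on t1.vid = t2.vid. A NULL in a compared column never satisfies the condition.
Matched pairs: 0; unmatched t1 rows kept: 6; unmatched t2 rows kept: 5.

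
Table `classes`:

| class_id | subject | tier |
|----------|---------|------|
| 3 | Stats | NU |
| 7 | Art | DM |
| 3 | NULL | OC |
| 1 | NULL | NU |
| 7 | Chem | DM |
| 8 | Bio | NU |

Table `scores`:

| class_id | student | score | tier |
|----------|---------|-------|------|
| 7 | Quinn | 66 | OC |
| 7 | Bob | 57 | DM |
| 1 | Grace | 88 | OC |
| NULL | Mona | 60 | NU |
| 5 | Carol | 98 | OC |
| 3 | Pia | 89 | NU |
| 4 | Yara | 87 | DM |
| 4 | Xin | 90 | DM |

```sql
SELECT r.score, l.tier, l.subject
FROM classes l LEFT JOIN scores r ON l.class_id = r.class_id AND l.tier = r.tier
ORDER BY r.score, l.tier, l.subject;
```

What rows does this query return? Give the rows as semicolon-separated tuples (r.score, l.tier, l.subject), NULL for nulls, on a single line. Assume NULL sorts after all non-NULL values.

(57, DM, Art); (57, DM, Chem); (89, NU, Stats); (NULL, NU, Bio); (NULL, NU, NULL); (NULL, OC, NULL)

LEFT JOIN keeps every row from `classes`; unmatched rows get NULL for `scores`'s columns.
Matching on l.class_id = r.class_id AND l.tier = r.tier. A NULL in a compared column never satisfies the condition.
- l[0] class_id=3, tier=NU → 1 match(es) in r → 1 row(s).
- l[1] class_id=7, tier=DM → 1 match(es) in r → 1 row(s).
- l[2] class_id=3, tier=OC → no match; kept with NULLs on the r side.
- l[3] class_id=1, tier=NU → no match; kept with NULLs on the r side.
- l[4] class_id=7, tier=DM → 1 match(es) in r → 1 row(s).
- l[5] class_id=8, tier=NU → no match; kept with NULLs on the r side.
After projecting and ordering:
r.score | l.tier | l.subject
57 | DM | Art
57 | DM | Chem
89 | NU | Stats
NULL | NU | Bio
NULL | NU | NULL
NULL | OC | NULL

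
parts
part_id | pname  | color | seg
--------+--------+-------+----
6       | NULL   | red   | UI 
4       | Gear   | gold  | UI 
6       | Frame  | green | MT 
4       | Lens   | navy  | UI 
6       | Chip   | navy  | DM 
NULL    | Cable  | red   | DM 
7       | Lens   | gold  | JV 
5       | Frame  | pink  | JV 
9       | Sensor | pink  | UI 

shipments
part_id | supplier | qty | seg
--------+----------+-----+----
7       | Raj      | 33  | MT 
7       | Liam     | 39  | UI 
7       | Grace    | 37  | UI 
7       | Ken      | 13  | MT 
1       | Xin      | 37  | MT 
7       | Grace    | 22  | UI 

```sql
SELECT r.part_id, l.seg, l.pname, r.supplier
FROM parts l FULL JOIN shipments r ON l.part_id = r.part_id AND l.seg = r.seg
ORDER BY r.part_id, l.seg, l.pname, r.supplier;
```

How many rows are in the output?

FULL OUTER JOIN keeps every row from both sides; unmatched rows get NULL for the other side's columns.
Matching on l.part_id = r.part_id AND l.seg = r.seg. A NULL in a compared column never satisfies the condition.
- l row (part_id=6, seg=UI): no match → kept, r columns NULL.
- l row (part_id=4, seg=UI): no match → kept, r columns NULL.
- l row (part_id=6, seg=MT): no match → kept, r columns NULL.
- l row (part_id=4, seg=UI): no match → kept, r columns NULL.
- l row (part_id=6, seg=DM): no match → kept, r columns NULL.
- l row (part_id=NULL, seg=DM): no match → kept, r columns NULL.
- l row (part_id=7, seg=JV): no match → kept, r columns NULL.
- l row (part_id=5, seg=JV): no match → kept, r columns NULL.
- l row (part_id=9, seg=UI): no match → kept, r columns NULL.
- plus 6 unmatched r row(s), each kept with NULL l columns.
Total: 0 matched + 15 padded = 15 rows.

15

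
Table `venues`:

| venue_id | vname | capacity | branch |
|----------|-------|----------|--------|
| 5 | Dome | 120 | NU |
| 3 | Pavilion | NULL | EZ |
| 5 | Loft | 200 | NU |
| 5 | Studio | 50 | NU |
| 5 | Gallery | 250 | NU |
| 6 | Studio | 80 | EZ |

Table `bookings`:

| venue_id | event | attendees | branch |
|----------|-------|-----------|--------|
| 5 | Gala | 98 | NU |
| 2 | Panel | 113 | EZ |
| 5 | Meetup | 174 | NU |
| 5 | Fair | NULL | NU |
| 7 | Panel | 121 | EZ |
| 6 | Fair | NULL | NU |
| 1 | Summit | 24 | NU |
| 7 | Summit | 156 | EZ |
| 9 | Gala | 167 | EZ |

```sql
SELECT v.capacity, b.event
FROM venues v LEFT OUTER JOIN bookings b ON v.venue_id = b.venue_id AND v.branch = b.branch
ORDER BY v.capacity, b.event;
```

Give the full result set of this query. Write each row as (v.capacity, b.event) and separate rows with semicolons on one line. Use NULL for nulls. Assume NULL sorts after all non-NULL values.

LEFT JOIN keeps every row from `venues`; unmatched rows get NULL for `bookings`'s columns.
Matching on v.venue_id = b.venue_id AND v.branch = b.branch.
- v (venue_id=5, branch=NU) pairs with 3 row(s) of b.
- v (venue_id=3, branch=EZ) has no partner → padded with NULL.
- v (venue_id=5, branch=NU) pairs with 3 row(s) of b.
- v (venue_id=5, branch=NU) pairs with 3 row(s) of b.
- v (venue_id=5, branch=NU) pairs with 3 row(s) of b.
- v (venue_id=6, branch=EZ) has no partner → padded with NULL.

(50, Fair); (50, Gala); (50, Meetup); (80, NULL); (120, Fair); (120, Gala); (120, Meetup); (200, Fair); (200, Gala); (200, Meetup); (250, Fair); (250, Gala); (250, Meetup); (NULL, NULL)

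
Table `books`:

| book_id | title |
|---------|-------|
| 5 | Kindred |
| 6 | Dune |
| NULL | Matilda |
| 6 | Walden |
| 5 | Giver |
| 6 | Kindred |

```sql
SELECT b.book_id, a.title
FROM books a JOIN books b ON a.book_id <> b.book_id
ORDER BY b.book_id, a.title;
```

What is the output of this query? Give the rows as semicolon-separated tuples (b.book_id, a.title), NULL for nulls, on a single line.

(5, Dune); (5, Dune); (5, Kindred); (5, Kindred); (5, Walden); (5, Walden); (6, Giver); (6, Giver); (6, Giver); (6, Kindred); (6, Kindred); (6, Kindred)

INNER JOIN keeps only pairs where the ON condition holds.
Matching on a.book_id <> b.book_id. A NULL in a compared column never satisfies the condition.
- a (book_id=5) pairs with 3 row(s) of b.
- a (book_id=6) pairs with 2 row(s) of b.
- a (book_id=NULL) has no partner → excluded.
- a (book_id=6) pairs with 2 row(s) of b.
- a (book_id=5) pairs with 3 row(s) of b.
- a (book_id=6) pairs with 2 row(s) of b.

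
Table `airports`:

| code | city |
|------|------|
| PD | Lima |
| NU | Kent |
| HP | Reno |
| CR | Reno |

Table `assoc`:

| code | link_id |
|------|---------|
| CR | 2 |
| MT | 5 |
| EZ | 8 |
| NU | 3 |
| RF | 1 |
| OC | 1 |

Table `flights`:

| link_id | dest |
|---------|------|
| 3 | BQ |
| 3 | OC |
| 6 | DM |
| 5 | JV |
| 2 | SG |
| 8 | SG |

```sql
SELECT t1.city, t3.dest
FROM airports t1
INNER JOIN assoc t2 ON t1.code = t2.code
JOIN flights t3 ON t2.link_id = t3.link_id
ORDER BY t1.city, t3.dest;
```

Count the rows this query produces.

Joins associate left-to-right: airports INNER JOIN assoc on code gives 2 intermediate row(s).
Then INNER JOIN `flights t3` on link_id: keep only rows whose t2.link_id appears in t3.
Result: 3 row(s).

3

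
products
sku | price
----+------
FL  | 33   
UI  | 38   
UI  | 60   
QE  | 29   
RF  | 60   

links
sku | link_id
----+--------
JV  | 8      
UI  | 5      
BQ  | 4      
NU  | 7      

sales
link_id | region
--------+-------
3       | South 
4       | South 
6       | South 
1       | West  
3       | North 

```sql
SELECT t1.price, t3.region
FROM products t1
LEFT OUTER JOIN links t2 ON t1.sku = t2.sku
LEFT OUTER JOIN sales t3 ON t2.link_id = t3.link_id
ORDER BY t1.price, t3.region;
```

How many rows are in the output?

5

Evaluate left to right. First `products t1 LEFT JOIN links t2` on sku: 5 row(s).
Then LEFT JOIN `sales t3` on link_id: each of those 5 rows is kept; rows whose t2.link_id has no match in t3 get NULL for t3's columns.
Result: 5 row(s).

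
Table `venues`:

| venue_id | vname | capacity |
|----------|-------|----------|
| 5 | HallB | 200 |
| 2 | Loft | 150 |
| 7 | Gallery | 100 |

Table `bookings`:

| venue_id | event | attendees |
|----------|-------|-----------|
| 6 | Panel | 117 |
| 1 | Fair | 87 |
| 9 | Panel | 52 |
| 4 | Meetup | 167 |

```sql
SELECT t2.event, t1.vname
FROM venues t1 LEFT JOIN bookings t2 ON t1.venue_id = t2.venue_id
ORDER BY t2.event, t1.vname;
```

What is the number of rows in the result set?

3

LEFT JOIN keeps every row from `venues`; unmatched rows get NULL for `bookings`'s columns.
Matching on t1.venue_id = t2.venue_id.
- venue_id=5: no t2 row matches, row kept with t2 columns NULL.
- venue_id=2: no t2 row matches, row kept with t2 columns NULL.
- venue_id=7: no t2 row matches, row kept with t2 columns NULL.
Total: 0 matched + 3 padded = 3 rows.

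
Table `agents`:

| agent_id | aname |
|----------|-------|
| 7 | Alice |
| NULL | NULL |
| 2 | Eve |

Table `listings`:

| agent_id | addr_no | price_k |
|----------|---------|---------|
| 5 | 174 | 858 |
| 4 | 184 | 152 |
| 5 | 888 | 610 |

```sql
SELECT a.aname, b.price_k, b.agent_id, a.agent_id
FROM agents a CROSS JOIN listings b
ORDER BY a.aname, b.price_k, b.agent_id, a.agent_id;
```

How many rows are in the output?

CROSS JOIN pairs every row of `agents` with every row of `listings`: 3 × 3 = 9 rows.

9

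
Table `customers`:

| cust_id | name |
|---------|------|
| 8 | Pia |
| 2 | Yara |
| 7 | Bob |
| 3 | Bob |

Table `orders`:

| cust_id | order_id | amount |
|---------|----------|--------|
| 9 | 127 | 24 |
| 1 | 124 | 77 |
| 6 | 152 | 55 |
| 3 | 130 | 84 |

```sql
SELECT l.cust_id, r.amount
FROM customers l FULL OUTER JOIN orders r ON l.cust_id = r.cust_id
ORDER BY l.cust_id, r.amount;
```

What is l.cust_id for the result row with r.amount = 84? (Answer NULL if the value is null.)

3

FULL OUTER JOIN keeps every row from both sides; unmatched rows get NULL for the other side's columns.
Matching on l.cust_id = r.cust_id.
- l[0] cust_id=8 → no match; kept with NULLs on the r side.
- l[1] cust_id=2 → no match; kept with NULLs on the r side.
- l[2] cust_id=7 → no match; kept with NULLs on the r side.
- l[3] cust_id=3 → 1 match(es) in r → 1 row(s).
- 3 row(s) from r found no l partner → padded with NULL.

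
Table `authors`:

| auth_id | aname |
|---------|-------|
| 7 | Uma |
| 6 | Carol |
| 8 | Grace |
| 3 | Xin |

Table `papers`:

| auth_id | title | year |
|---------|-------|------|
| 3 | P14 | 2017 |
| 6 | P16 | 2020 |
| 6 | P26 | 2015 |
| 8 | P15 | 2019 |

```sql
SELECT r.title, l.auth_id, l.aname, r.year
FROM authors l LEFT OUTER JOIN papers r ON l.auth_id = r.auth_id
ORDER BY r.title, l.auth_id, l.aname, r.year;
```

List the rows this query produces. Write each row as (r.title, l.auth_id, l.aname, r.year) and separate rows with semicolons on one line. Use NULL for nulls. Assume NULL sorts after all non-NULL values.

LEFT JOIN keeps every row from `authors`; unmatched rows get NULL for `papers`'s columns.
Matching on l.auth_id = r.auth_id.
- auth_id=7: no r row matches, row kept with r columns NULL.
- auth_id=6: 2 matching r row(s), so 2 row(s) emitted.
- auth_id=8: 1 matching r row(s), so 1 row(s) emitted.
- auth_id=3: 1 matching r row(s), so 1 row(s) emitted.
After projecting and ordering:
r.title | l.auth_id | l.aname | r.year
P14 | 3 | Xin | 2017
P15 | 8 | Grace | 2019
P16 | 6 | Carol | 2020
P26 | 6 | Carol | 2015
NULL | 7 | Uma | NULL

(P14, 3, Xin, 2017); (P15, 8, Grace, 2019); (P16, 6, Carol, 2020); (P26, 6, Carol, 2015); (NULL, 7, Uma, NULL)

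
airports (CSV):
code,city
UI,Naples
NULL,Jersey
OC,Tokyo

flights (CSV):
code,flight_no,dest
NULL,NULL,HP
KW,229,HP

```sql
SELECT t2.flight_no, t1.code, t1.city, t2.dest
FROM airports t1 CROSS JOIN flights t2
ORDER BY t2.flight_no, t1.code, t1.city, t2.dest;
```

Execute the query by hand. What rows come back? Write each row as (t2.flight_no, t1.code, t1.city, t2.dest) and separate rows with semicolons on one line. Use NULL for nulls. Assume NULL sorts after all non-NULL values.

(229, OC, Tokyo, HP); (229, UI, Naples, HP); (229, NULL, Jersey, HP); (NULL, OC, Tokyo, HP); (NULL, UI, Naples, HP); (NULL, NULL, Jersey, HP)

CROSS JOIN pairs every row of `airports` with every row of `flights`: 3 × 2 = 6 rows.
After projecting and ordering:
t2.flight_no | t1.code | t1.city | t2.dest
229 | OC | Tokyo | HP
229 | UI | Naples | HP
229 | NULL | Jersey | HP
NULL | OC | Tokyo | HP
NULL | UI | Naples | HP
NULL | NULL | Jersey | HP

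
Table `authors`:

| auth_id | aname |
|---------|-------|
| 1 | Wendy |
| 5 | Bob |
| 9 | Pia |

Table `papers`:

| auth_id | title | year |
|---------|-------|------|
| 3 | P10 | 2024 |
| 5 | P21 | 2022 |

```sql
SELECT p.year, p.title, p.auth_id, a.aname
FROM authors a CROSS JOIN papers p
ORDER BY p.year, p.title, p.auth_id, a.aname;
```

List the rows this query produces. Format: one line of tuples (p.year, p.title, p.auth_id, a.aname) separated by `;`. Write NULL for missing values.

(2022, P21, 5, Bob); (2022, P21, 5, Pia); (2022, P21, 5, Wendy); (2024, P10, 3, Bob); (2024, P10, 3, Pia); (2024, P10, 3, Wendy)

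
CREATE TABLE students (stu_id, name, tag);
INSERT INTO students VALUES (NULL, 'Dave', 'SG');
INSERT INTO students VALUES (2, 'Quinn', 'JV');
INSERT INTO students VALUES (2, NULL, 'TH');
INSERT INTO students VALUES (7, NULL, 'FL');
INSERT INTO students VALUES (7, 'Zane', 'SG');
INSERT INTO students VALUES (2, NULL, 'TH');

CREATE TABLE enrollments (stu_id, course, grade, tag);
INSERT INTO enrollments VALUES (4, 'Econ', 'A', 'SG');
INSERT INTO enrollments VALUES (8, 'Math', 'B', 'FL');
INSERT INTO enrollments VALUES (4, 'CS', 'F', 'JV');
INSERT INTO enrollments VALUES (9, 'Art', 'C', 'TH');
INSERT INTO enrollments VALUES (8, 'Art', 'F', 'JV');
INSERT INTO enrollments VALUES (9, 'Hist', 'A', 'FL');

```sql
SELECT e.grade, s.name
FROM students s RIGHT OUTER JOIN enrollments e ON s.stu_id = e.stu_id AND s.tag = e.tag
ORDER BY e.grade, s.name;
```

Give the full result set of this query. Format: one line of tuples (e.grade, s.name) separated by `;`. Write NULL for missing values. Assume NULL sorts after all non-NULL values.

RIGHT JOIN keeps every row from `enrollments`; unmatched rows get NULL for `students`'s columns.
Matching on s.stu_id = e.stu_id AND s.tag = e.tag. A NULL in a compared column never satisfies the condition.
- s (stu_id=NULL, tag=SG) has no partner in e.
- s (stu_id=2, tag=JV) has no partner in e.
- s (stu_id=2, tag=TH) has no partner in e.
- s (stu_id=7, tag=FL) has no partner in e.
- s (stu_id=7, tag=SG) has no partner in e.
- s (stu_id=2, tag=TH) has no partner in e.
- 6 row(s) from e found no s partner → padded with NULL.
After projecting and ordering:
e.grade | s.name
A | NULL
A | NULL
B | NULL
C | NULL
F | NULL
F | NULL

(A, NULL); (A, NULL); (B, NULL); (C, NULL); (F, NULL); (F, NULL)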